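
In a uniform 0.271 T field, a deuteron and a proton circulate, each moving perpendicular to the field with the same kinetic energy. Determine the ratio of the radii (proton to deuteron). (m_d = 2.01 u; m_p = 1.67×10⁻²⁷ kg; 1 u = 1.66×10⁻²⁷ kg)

r = √(2mK)/(qB) ⇒ at equal K, r ∝ √m/q.
r_{proton}/r_{deuteron} = 0.707.

ratio ≈ 0.707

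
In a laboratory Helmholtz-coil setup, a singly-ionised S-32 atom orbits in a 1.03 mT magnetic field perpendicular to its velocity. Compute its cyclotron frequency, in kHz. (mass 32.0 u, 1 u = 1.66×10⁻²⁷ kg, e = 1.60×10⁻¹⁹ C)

f = qB/(2πm) = (1×1.60×10^-19)(1.03×10^-3) / [2π(5.31×10^-26)] = 494 Hz.

f ≈ 0.494 kHz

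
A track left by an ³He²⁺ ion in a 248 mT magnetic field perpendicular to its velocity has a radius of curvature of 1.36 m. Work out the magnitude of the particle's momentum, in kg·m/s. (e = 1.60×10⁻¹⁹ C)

Since qvB = mv²/r, the momentum p = mv = qBr.
p = (2×1.60×10^-19)(0.248)(1.36) = 1.08×10^-19 kg·m/s.

p ≈ 1.08×10^-19 kg·m/s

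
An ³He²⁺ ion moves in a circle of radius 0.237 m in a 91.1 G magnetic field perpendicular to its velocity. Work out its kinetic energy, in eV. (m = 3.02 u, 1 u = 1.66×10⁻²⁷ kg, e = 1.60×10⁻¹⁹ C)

K ≈ 298 eV

v = qBr/m = (2×1.60×10^-19)(9.11×10^-3)(0.237) / (5.01×10^-27) = 1.38×10^5 m/s.
K = ½mv² = 0.5·(5.01×10^-27)·(1.38×10^5)² = 4.76×10^-17 J = 298 eV.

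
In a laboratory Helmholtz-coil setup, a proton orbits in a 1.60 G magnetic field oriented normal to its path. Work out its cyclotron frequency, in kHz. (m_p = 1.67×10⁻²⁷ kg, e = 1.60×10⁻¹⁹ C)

f ≈ 2.44 kHz

f = qB/(2πm) = (1×1.60×10^-19)(1.60×10^-4) / [2π(1.67×10^-27)] = 2440 Hz.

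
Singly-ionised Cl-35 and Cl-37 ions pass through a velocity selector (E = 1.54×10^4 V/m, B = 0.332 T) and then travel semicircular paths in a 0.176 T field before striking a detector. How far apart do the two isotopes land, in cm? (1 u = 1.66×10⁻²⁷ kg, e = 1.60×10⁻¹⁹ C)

Both emerge at v = E/B₁ = 4.64×10^4 m/s.
r = mv/(qB₂), so r₁ = 0.095703 m and r₂ = 0.10117 m, giving Δr = 5.47×10^-3 m.
After a semicircle each ion lands a diameter 2r from the entry slit, so the separation is 2Δr = 0.0109 m.

Δd ≈ 1.09 cm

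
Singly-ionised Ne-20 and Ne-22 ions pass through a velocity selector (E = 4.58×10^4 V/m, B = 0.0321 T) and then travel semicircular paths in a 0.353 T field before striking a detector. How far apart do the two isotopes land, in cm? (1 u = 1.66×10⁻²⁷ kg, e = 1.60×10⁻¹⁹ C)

Both emerge at v = E/B₁ = 1.43×10^6 m/s.
r = mv/(qB₂), so r₁ = 0.8387 m and r₂ = 0.9226 m, giving Δr = 0.0839 m.
After a semicircle each ion lands a diameter 2r from the entry slit, so the separation is 2Δr = 0.168 m.

Δd ≈ 16.8 cm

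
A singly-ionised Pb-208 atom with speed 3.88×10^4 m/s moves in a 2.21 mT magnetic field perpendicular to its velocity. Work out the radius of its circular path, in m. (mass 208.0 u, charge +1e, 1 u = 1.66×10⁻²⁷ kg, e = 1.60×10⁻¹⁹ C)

The magnetic force provides the centripetal force: qvB = mv²/r, so r = mv/(qB).
r = (3.45×10^-25 kg)(3.88×10^4 m/s) / [(1×1.60×10^-19 C)(2.21×10^-3 T)] = 37.9 m.

r ≈ 37.9 m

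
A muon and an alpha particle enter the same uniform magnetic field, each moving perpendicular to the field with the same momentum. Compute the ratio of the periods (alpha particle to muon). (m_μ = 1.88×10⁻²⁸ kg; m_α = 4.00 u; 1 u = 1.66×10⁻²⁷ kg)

T = 2πm/(qB) is independent of speed, so T₂/T₁ = (m₂/q₂)/(m₁/q₁).
T_{alpha particle}/T_{muon} = (6.64×10^-27/2e) / (1.88×10^-28/1e) = 17.7.

ratio ≈ 17.7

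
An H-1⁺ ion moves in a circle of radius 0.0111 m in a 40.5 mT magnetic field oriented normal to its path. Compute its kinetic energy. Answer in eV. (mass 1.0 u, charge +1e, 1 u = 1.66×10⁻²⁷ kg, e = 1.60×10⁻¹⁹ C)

v = qBr/m = (1×1.60×10^-19)(0.0405)(0.0111) / (1.66×10^-27) = 4.33×10^4 m/s.
K = ½mv² = 0.5·(1.66×10^-27)·(4.33×10^4)² = 1.56×10^-18 J = 9.74 eV.

K ≈ 9.74 eV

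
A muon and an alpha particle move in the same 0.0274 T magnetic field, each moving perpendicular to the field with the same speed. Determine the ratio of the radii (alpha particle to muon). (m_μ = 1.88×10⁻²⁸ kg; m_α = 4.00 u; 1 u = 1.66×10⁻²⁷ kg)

ratio ≈ 17.7

r = mv/(qB) ⇒ at equal v, r ∝ m/q.
r_{alpha particle}/r_{muon} = 17.7.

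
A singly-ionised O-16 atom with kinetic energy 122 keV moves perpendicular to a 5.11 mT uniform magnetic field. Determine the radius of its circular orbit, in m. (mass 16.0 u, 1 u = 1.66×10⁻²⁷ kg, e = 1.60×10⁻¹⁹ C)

Convert the energy: K = 122 keV = 1.95×10^-14 J.
v = √(2K/m) = √(2·1.95×10^-14/2.66×10^-26) = 1.21×10^6 m/s.
r = mv/(qB) = (2.66×10^-26)(1.21×10^6) / [(1×1.60×10^-19)(5.11×10^-3)] = 39.4 m.

r ≈ 39.4 m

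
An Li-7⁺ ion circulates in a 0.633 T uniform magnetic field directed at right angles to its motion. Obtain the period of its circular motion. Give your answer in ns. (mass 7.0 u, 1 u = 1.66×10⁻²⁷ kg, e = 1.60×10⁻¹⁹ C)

T ≈ 721 ns

The cyclotron period is independent of speed: T = 2πm/(qB).
T = 2π(1.16×10^-26) / [(1×1.60×10^-19)(0.633)] = 7.21×10^-7 s.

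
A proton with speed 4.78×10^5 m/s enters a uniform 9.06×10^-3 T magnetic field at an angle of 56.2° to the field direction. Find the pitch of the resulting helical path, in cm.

pitch ≈ 192 cm

The velocity component along B is v∥ = v cos56.2° = 2.66×10^5 m/s.
The cyclotron period T = 2πm/(qB) = 7.24×10^-6 s is set by m, q, B alone.
Pitch = v∥·T = (2.66×10^5)(7.24×10^-6) = 1.92 m.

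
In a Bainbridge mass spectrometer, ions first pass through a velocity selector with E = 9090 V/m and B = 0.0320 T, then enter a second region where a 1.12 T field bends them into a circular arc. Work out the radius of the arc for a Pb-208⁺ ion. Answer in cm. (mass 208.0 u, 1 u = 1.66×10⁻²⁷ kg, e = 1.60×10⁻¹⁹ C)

The selector passes v = E/B = 9090/0.0320 = 2.84×10^5 m/s.
In the deflection region, r = mv/(qB₂) = (3.45×10^-25)(2.84×10^5) / [(1×1.60×10^-19)(1.12)] = 0.547 m.

r ≈ 54.7 cm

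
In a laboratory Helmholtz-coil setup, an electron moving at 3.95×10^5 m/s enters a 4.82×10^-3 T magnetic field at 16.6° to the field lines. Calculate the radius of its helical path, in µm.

r ≈ 133 µm

Only the perpendicular component v⊥ = v sin16.6° = 1.13×10^5 m/s is bent by the field.
r = m v⊥ /(qB) = (9.11×10^-31)(1.13×10^5) / [(1×1.60×10^-19)(4.82×10^-3)] = 1.33×10^-4 m.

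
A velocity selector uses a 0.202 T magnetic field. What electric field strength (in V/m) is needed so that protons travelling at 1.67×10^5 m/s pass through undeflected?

E ≈ 3.37×10^4 V/m

qE = qvB ⇒ E = vB = (1.67×10^5)(0.202) = 3.37×10^4 V/m.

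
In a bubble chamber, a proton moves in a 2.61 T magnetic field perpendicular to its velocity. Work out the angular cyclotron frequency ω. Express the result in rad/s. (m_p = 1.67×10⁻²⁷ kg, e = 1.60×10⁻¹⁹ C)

ω ≈ 2.50×10^8 rad/s

ω = qB/m = (1×1.60×10^-19)(2.61) / (1.67×10^-27) = 2.50×10^8 rad/s.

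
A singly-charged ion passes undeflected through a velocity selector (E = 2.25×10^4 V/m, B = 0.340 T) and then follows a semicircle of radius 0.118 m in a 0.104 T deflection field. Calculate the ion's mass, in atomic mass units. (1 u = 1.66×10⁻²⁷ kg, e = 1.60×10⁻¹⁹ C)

m ≈ 17.9 u

v = E/B₁ = 6.62×10^4 m/s.
From r = mv/(qB₂), m = qB₂r/v = (1×1.60×10^-19)(0.104)(0.118) / (6.62×10^4) = 2.97×10^-26 kg.
In atomic mass units: m = 2.97×10^-26 / 1.66×10^-27 = 17.9 u.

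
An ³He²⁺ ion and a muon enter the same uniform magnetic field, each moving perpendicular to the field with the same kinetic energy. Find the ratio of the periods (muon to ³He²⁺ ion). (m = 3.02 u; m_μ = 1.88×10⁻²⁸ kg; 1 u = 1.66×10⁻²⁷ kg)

T = 2πm/(qB) is independent of speed, so T₂/T₁ = (m₂/q₂)/(m₁/q₁).
T_{muon}/T_{³He²⁺ ion} = (1.88×10^-28/1e) / (5.01×10^-27/2e) = 0.0750.

ratio ≈ 0.0750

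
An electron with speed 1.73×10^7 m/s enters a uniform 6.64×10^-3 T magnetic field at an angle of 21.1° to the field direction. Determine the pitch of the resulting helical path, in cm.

The velocity component along B is v∥ = v cos21.1° = 1.61×10^7 m/s.
The cyclotron period T = 2πm/(qB) = 5.39×10^-9 s is set by m, q, B alone.
Pitch = v∥·T = (1.61×10^7)(5.39×10^-9) = 0.0870 m.

pitch ≈ 8.70 cm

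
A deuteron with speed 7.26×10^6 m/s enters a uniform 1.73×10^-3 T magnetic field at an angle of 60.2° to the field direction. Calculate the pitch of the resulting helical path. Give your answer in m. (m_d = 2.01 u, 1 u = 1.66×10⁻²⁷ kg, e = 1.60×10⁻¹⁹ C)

The velocity component along B is v∥ = v cos60.2° = 3.61×10^6 m/s.
The cyclotron period T = 2πm/(qB) = 7.57×10^-5 s is set by m, q, B alone.
Pitch = v∥·T = (3.61×10^6)(7.57×10^-5) = 273 m.

pitch ≈ 273 m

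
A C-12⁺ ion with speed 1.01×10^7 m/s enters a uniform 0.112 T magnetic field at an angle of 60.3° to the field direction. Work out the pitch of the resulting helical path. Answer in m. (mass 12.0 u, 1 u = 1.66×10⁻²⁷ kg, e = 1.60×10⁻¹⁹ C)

The velocity component along B is v∥ = v cos60.3° = 5.00×10^6 m/s.
The cyclotron period T = 2πm/(qB) = 6.98×10^-6 s is set by m, q, B alone.
Pitch = v∥·T = (5.00×10^6)(6.98×10^-6) = 35.0 m.

pitch ≈ 35.0 m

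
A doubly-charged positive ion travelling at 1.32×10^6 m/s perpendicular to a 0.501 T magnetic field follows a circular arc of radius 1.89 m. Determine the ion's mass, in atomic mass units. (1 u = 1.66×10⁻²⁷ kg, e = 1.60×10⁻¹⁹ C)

qvB = mv²/r ⇒ m = qBr/v.
m = (2×1.60×10^-19)(0.501)(1.89) / (1.32×10^6) = 2.30×10^-25 kg = 138 u.

m ≈ 138 u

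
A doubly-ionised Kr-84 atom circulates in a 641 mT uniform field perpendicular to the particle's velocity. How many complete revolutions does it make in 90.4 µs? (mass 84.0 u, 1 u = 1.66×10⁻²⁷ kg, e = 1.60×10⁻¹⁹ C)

T = 2πm/(qB) = 2π(1.3944×10^-25) / [(2×1.60×10^-19)(0.641)] = 4.2713×10^-6 s.
N = t/T = 9.04×10^-5 / 4.2713×10^-6 ≈ 21.16, so 21 complete revolutions.

N = 21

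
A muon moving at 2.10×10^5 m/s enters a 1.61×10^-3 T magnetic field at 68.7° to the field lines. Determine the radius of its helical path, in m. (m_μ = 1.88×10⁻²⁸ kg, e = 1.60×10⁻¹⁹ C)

Only the perpendicular component v⊥ = v sin68.7° = 1.96×10^5 m/s is bent by the field.
r = m v⊥ /(qB) = (1.88×10^-28)(1.96×10^5) / [(1×1.60×10^-19)(1.61×10^-3)] = 0.143 m.

r ≈ 0.143 m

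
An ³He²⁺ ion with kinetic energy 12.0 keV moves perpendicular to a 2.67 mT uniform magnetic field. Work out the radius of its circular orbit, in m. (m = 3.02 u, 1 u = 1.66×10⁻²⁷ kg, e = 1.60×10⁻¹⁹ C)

Convert the energy: K = 12.0 keV = 1.92×10^-15 J.
v = √(2K/m) = √(2·1.92×10^-15/5.01×10^-27) = 8.75×10^5 m/s.
r = mv/(qB) = (5.01×10^-27)(8.75×10^5) / [(2×1.60×10^-19)(2.67×10^-3)] = 5.14 m.

r ≈ 5.14 m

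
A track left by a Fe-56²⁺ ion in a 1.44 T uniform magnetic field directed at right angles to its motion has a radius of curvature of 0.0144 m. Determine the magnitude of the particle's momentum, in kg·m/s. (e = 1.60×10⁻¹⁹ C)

Since qvB = mv²/r, the momentum p = mv = qBr.
p = (2×1.60×10^-19)(1.44)(0.0144) = 6.64×10^-21 kg·m/s.

p ≈ 6.64×10^-21 kg·m/s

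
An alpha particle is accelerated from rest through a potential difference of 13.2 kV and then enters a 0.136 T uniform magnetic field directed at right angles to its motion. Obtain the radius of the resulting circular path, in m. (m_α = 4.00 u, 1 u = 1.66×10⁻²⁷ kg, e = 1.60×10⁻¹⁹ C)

The kinetic energy gained is K = qV = (2×1.60×10^-19)(1.32×10^4) = 4.22×10^-15 J.
v = √(2K/m) = 1.13×10^6 m/s.
r = mv/(qB) = (6.64×10^-27)(1.13×10^6) / [(2×1.60×10^-19)(0.136)] = 0.172 m.

r ≈ 0.172 m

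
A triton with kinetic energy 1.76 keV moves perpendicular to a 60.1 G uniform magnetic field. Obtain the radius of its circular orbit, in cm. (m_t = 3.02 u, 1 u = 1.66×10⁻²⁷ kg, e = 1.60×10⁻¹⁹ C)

r ≈ 175 cm

Convert the energy: K = 1.76 keV = 2.82×10^-16 J.
v = √(2K/m) = √(2·2.82×10^-16/5.01×10^-27) = 3.35×10^5 m/s.
r = mv/(qB) = (5.01×10^-27)(3.35×10^5) / [(1×1.60×10^-19)(6.01×10^-3)] = 1.75 m.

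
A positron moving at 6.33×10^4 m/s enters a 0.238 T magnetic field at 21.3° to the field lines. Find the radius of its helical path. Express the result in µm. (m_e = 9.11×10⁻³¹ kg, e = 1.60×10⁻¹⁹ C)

r ≈ 0.550 µm

Only the perpendicular component v⊥ = v sin21.3° = 2.30×10^4 m/s is bent by the field.
r = m v⊥ /(qB) = (9.11×10^-31)(2.30×10^4) / [(1×1.60×10^-19)(0.238)] = 5.50×10^-7 m.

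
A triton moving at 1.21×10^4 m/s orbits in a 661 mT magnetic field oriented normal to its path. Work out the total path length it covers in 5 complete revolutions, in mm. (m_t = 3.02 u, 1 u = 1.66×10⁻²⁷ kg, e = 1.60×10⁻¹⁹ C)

L ≈ 18.0 mm

r = mv/(qB) = 5.74×10^-4 m, so one revolution covers 2πr = 3.60×10^-3 m.
In 5 revolutions: L = 5·2πr = 0.0180 m.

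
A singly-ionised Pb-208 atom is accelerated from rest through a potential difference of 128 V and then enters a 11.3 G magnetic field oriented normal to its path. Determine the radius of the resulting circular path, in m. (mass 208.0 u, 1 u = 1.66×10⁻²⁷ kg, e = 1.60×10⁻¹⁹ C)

r ≈ 20.8 m

The kinetic energy gained is K = qV = (1×1.60×10^-19)(128) = 2.05×10^-17 J.
v = √(2K/m) = 1.09×10^4 m/s.
r = mv/(qB) = (3.45×10^-25)(1.09×10^4) / [(1×1.60×10^-19)(1.13×10^-3)] = 20.8 m.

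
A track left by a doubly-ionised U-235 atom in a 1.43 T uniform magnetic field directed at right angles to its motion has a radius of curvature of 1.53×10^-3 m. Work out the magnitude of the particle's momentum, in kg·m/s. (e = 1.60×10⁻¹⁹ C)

Since qvB = mv²/r, the momentum p = mv = qBr.
p = (2×1.60×10^-19)(1.43)(1.53×10^-3) = 7.00×10^-22 kg·m/s.

p ≈ 7.00×10^-22 kg·m/s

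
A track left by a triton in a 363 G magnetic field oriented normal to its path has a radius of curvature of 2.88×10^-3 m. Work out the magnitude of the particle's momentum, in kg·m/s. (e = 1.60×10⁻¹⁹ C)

p ≈ 1.67×10^-23 kg·m/s

Since qvB = mv²/r, the momentum p = mv = qBr.
p = (1×1.60×10^-19)(0.0363)(2.88×10^-3) = 1.67×10^-23 kg·m/s.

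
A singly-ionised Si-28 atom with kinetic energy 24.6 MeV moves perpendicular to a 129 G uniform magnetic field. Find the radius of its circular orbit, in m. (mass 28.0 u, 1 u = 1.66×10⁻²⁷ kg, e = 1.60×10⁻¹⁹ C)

r ≈ 293 m

Convert the energy: K = 24.6 MeV = 3.94×10^-12 J.
v = √(2K/m) = √(2·3.94×10^-12/4.65×10^-26) = 1.30×10^7 m/s.
r = mv/(qB) = (4.65×10^-26)(1.30×10^7) / [(1×1.60×10^-19)(0.0129)] = 293 m.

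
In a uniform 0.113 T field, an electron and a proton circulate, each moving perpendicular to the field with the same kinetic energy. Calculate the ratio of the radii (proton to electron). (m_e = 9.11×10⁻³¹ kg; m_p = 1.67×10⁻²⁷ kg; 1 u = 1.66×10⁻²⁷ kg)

ratio ≈ 42.8

r = √(2mK)/(qB) ⇒ at equal K, r ∝ √m/q.
r_{proton}/r_{electron} = 42.8.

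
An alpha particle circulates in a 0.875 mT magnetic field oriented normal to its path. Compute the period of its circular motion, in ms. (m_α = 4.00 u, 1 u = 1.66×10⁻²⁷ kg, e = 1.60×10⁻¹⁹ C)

The cyclotron period is independent of speed: T = 2πm/(qB).
T = 2π(6.64×10^-27) / [(2×1.60×10^-19)(8.75×10^-4)] = 1.49×10^-4 s.

T ≈ 0.149 ms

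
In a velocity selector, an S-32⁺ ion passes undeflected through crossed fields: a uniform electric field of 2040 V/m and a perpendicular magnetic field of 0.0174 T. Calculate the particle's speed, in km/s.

For zero net force, qE = qvB, so v = E/B.
v = (2040) / (0.0174) = 1.17×10^5 m/s.

v ≈ 117 km/s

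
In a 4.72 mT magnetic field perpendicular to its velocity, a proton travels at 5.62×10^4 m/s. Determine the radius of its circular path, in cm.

The magnetic force provides the centripetal force: qvB = mv²/r, so r = mv/(qB).
r = (1.67×10^-27 kg)(5.62×10^4 m/s) / [(1×1.60×10^-19 C)(4.72×10^-3 T)] = 0.124 m.

r ≈ 12.4 cm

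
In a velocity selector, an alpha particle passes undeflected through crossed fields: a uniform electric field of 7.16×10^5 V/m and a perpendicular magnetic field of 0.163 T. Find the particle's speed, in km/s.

For zero net force, qE = qvB, so v = E/B.
v = (7.16×10^5) / (0.163) = 4.39×10^6 m/s.

v ≈ 4390 km/s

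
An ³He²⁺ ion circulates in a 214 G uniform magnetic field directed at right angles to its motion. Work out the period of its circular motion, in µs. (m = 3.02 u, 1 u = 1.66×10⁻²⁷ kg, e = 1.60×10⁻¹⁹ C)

The cyclotron period is independent of speed: T = 2πm/(qB).
T = 2π(5.01×10^-27) / [(2×1.60×10^-19)(0.0214)] = 4.60×10^-6 s.

T ≈ 4.60 µs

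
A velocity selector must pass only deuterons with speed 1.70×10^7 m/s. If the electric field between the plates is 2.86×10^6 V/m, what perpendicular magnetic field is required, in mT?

B ≈ 168 mT

qE = qvB ⇒ B = E/v = (2.86×10^6) / (1.70×10^7) = 0.168 T.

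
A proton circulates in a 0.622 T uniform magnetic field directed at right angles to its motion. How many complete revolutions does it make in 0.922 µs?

T = 2πm/(qB) = 2π(1.67×10^-27) / [(1×1.60×10^-19)(0.622)] = 1.0544×10^-7 s.
N = t/T = 9.22×10^-7 / 1.0544×10^-7 ≈ 8.74, so 8 complete revolutions.

N = 8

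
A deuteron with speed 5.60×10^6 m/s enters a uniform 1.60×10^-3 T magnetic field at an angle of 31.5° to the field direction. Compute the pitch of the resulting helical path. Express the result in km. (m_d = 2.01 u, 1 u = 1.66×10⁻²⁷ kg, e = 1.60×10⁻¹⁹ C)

pitch ≈ 0.391 km

The velocity component along B is v∥ = v cos31.5° = 4.77×10^6 m/s.
The cyclotron period T = 2πm/(qB) = 8.19×10^-5 s is set by m, q, B alone.
Pitch = v∥·T = (4.77×10^6)(8.19×10^-5) = 391 m.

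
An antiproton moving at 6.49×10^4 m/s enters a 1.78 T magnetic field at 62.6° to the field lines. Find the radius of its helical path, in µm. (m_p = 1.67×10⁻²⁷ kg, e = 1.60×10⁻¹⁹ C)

r ≈ 338 µm

Only the perpendicular component v⊥ = v sin62.6° = 5.76×10^4 m/s is bent by the field.
r = m v⊥ /(qB) = (1.67×10^-27)(5.76×10^4) / [(1×1.60×10^-19)(1.78)] = 3.38×10^-4 m.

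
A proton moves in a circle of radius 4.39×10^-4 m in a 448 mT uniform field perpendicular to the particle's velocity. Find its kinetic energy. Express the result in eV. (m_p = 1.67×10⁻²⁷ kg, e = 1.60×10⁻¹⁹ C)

K ≈ 1.85 eV

v = qBr/m = (1×1.60×10^-19)(0.448)(4.39×10^-4) / (1.67×10^-27) = 1.88×10^4 m/s.
K = ½mv² = 0.5·(1.67×10^-27)·(1.88×10^4)² = 2.96×10^-19 J = 1.85 eV.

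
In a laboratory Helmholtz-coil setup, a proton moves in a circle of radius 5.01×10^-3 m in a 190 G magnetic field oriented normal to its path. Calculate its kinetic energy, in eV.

v = qBr/m = (1×1.60×10^-19)(0.0190)(5.01×10^-3) / (1.67×10^-27) = 9120 m/s.
K = ½mv² = 0.5·(1.67×10^-27)·(9120)² = 6.95×10^-20 J = 0.434 eV.

K ≈ 0.434 eV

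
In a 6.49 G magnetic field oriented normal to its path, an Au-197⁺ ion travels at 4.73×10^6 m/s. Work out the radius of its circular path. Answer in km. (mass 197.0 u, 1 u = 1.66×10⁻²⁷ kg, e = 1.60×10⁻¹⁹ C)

r ≈ 14.9 km

The magnetic force provides the centripetal force: qvB = mv²/r, so r = mv/(qB).
r = (3.27×10^-25 kg)(4.73×10^6 m/s) / [(1×1.60×10^-19 C)(6.49×10^-4 T)] = 1.49×10^4 m.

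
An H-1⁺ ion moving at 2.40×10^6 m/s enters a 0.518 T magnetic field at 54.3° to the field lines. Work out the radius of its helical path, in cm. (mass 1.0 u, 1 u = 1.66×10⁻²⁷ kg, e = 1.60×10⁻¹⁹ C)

Only the perpendicular component v⊥ = v sin54.3° = 1.95×10^6 m/s is bent by the field.
r = m v⊥ /(qB) = (1.66×10^-27)(1.95×10^6) / [(1×1.60×10^-19)(0.518)] = 0.0390 m.

r ≈ 3.90 cm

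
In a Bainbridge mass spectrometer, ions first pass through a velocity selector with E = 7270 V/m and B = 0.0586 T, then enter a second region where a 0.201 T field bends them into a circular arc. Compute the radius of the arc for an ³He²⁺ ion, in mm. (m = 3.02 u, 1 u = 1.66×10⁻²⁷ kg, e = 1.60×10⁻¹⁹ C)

The selector passes v = E/B = 7270/0.0586 = 1.24×10^5 m/s.
In the deflection region, r = mv/(qB₂) = (5.01×10^-27)(1.24×10^5) / [(2×1.60×10^-19)(0.201)] = 9.67×10^-3 m.

r ≈ 9.67 mm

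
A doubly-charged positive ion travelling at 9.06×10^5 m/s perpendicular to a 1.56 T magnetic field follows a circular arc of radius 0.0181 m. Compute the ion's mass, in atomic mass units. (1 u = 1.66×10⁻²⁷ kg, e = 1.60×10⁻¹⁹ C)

m ≈ 6.01 u

qvB = mv²/r ⇒ m = qBr/v.
m = (2×1.60×10^-19)(1.56)(0.0181) / (9.06×10^5) = 9.97×10^-27 kg = 6.01 u.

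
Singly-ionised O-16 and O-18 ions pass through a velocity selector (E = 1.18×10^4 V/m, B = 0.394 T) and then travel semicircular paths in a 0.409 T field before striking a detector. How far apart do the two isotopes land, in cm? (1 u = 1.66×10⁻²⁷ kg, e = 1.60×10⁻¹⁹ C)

Δd ≈ 0.304 cm

Both emerge at v = E/B₁ = 2.99×10^4 m/s.
r = mv/(qB₂), so r₁ = 0.01216 m and r₂ = 0.01367 m, giving Δr = 1.52×10^-3 m.
After a semicircle each ion lands a diameter 2r from the entry slit, so the separation is 2Δr = 3.04×10^-3 m.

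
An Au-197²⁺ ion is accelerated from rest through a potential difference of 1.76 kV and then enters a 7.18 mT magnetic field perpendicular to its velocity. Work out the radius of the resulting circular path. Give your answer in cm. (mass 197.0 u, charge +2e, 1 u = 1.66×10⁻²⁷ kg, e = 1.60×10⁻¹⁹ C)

The kinetic energy gained is K = qV = (2×1.60×10^-19)(1760) = 5.63×10^-16 J.
v = √(2K/m) = 5.87×10^4 m/s.
r = mv/(qB) = (3.27×10^-25)(5.87×10^4) / [(2×1.60×10^-19)(7.18×10^-3)] = 8.35 m.

r ≈ 835 cm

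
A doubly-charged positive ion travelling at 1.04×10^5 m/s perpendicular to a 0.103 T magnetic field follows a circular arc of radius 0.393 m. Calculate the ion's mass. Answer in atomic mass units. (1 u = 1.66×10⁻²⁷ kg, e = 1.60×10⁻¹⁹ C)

m ≈ 75.0 u

qvB = mv²/r ⇒ m = qBr/v.
m = (2×1.60×10^-19)(0.103)(0.393) / (1.04×10^5) = 1.25×10^-25 kg = 75.0 u.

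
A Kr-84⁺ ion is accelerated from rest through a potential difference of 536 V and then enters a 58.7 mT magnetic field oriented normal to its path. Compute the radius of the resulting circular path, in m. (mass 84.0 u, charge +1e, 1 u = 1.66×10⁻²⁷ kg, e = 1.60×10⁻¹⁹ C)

r ≈ 0.521 m

The kinetic energy gained is K = qV = (1×1.60×10^-19)(536) = 8.58×10^-17 J.
v = √(2K/m) = 3.51×10^4 m/s.
r = mv/(qB) = (1.39×10^-25)(3.51×10^4) / [(1×1.60×10^-19)(0.0587)] = 0.521 m.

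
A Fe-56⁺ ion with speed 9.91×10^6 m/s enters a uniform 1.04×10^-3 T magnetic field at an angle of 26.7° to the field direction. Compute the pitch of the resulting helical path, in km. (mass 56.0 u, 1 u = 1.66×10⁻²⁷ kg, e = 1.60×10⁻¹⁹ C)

The velocity component along B is v∥ = v cos26.7° = 8.85×10^6 m/s.
The cyclotron period T = 2πm/(qB) = 3.51×10^-3 s is set by m, q, B alone.
Pitch = v∥·T = (8.85×10^6)(3.51×10^-3) = 3.11×10^4 m.

pitch ≈ 31.1 km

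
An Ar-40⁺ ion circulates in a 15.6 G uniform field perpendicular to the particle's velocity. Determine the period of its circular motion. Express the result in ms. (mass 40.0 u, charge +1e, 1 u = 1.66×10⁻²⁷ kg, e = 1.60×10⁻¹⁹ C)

The cyclotron period is independent of speed: T = 2πm/(qB).
T = 2π(6.64×10^-26) / [(1×1.60×10^-19)(1.56×10^-3)] = 1.67×10^-3 s.

T ≈ 1.67 ms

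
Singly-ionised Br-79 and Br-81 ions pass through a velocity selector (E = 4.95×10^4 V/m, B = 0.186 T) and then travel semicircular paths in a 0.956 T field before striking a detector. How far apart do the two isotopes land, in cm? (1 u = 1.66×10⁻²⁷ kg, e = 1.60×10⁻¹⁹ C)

Δd ≈ 1.16 cm

Both emerge at v = E/B₁ = 2.66×10^5 m/s.
r = mv/(qB₂), so r₁ = 0.22817 m and r₂ = 0.23394 m, giving Δr = 5.78×10^-3 m.
After a semicircle each ion lands a diameter 2r from the entry slit, so the separation is 2Δr = 0.0116 m.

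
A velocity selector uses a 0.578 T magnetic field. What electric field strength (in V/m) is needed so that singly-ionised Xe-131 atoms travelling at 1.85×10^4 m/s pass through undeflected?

qE = qvB ⇒ E = vB = (1.85×10^4)(0.578) = 1.07×10^4 V/m.

E ≈ 1.07×10^4 V/m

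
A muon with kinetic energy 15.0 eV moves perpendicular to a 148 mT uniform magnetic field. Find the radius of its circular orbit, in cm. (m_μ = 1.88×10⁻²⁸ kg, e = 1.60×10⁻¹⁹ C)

r ≈ 0.127 cm

Convert the energy: K = 15.0 eV = 2.40×10^-18 J.
v = √(2K/m) = √(2·2.40×10^-18/1.88×10^-28) = 1.60×10^5 m/s.
r = mv/(qB) = (1.88×10^-28)(1.60×10^5) / [(1×1.60×10^-19)(0.148)] = 1.27×10^-3 m.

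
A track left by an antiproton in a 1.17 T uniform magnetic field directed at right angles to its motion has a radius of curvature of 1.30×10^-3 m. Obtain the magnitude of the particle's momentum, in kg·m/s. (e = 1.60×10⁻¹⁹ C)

p ≈ 2.43×10^-22 kg·m/s

Since qvB = mv²/r, the momentum p = mv = qBr.
p = (1×1.60×10^-19)(1.17)(1.30×10^-3) = 2.43×10^-22 kg·m/s.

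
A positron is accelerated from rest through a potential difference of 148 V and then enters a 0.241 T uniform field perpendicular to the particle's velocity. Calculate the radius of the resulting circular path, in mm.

The kinetic energy gained is K = qV = (1×1.60×10^-19)(148) = 2.37×10^-17 J.
v = √(2K/m) = 7.21×10^6 m/s.
r = mv/(qB) = (9.11×10^-31)(7.21×10^6) / [(1×1.60×10^-19)(0.241)] = 1.70×10^-4 m.

r ≈ 0.170 mm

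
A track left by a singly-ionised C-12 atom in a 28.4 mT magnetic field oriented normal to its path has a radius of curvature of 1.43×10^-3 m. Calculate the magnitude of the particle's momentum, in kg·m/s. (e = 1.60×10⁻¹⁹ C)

p ≈ 6.50×10^-24 kg·m/s

Since qvB = mv²/r, the momentum p = mv = qBr.
p = (1×1.60×10^-19)(0.0284)(1.43×10^-3) = 6.50×10^-24 kg·m/s.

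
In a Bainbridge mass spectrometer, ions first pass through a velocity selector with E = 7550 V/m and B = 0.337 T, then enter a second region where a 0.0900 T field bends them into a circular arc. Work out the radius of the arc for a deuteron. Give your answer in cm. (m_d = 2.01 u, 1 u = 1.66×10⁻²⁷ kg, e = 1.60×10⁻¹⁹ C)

r ≈ 0.519 cm

The selector passes v = E/B = 7550/0.337 = 2.24×10^4 m/s.
In the deflection region, r = mv/(qB₂) = (3.34×10^-27)(2.24×10^4) / [(1×1.60×10^-19)(0.0900)] = 5.19×10^-3 m.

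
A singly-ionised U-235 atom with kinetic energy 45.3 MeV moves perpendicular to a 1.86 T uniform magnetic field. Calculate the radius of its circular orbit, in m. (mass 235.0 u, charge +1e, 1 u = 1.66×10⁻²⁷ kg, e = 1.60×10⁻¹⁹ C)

r ≈ 7.99 m

Convert the energy: K = 45.3 MeV = 7.25×10^-12 J.
v = √(2K/m) = √(2·7.25×10^-12/3.90×10^-25) = 6.10×10^6 m/s.
r = mv/(qB) = (3.90×10^-25)(6.10×10^6) / [(1×1.60×10^-19)(1.86)] = 7.99 m.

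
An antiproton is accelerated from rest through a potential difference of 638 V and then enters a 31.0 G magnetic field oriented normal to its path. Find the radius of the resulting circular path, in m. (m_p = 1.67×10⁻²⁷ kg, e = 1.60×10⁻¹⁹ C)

r ≈ 1.18 m

The kinetic energy gained is K = qV = (1×1.60×10^-19)(638) = 1.02×10^-16 J.
v = √(2K/m) = 3.50×10^5 m/s.
r = mv/(qB) = (1.67×10^-27)(3.50×10^5) / [(1×1.60×10^-19)(3.10×10^-3)] = 1.18 m.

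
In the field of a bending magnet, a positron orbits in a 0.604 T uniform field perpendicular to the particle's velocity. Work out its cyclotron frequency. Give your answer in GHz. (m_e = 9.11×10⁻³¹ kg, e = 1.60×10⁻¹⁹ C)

f = qB/(2πm) = (1×1.60×10^-19)(0.604) / [2π(9.11×10^-31)] = 1.69×10^10 Hz.

f ≈ 16.9 GHz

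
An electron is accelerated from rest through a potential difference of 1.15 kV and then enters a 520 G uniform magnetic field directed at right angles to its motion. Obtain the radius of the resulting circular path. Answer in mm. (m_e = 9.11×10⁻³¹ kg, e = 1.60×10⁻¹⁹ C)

The kinetic energy gained is K = qV = (1×1.60×10^-19)(1150) = 1.84×10^-16 J.
v = √(2K/m) = 2.01×10^7 m/s.
r = mv/(qB) = (9.11×10^-31)(2.01×10^7) / [(1×1.60×10^-19)(0.0520)] = 2.20×10^-3 m.

r ≈ 2.20 mm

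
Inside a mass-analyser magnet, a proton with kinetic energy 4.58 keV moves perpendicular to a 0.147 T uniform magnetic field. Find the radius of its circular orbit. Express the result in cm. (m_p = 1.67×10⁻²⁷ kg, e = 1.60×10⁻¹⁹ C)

r ≈ 6.65 cm

Convert the energy: K = 4.58 keV = 7.33×10^-16 J.
v = √(2K/m) = √(2·7.33×10^-16/1.67×10^-27) = 9.37×10^5 m/s.
r = mv/(qB) = (1.67×10^-27)(9.37×10^5) / [(1×1.60×10^-19)(0.147)] = 0.0665 m.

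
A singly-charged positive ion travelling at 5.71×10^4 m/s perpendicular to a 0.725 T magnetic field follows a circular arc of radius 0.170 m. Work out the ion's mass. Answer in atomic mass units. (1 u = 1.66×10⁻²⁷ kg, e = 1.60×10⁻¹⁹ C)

m ≈ 208 u

qvB = mv²/r ⇒ m = qBr/v.
m = (1×1.60×10^-19)(0.725)(0.170) / (5.71×10^4) = 3.45×10^-25 kg = 208 u.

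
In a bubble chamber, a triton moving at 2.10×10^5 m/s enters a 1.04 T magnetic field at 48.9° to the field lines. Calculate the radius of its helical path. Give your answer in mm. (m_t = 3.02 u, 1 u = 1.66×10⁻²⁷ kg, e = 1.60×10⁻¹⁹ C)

r ≈ 4.77 mm

Only the perpendicular component v⊥ = v sin48.9° = 1.58×10^5 m/s is bent by the field.
r = m v⊥ /(qB) = (5.01×10^-27)(1.58×10^5) / [(1×1.60×10^-19)(1.04)] = 4.77×10^-3 m.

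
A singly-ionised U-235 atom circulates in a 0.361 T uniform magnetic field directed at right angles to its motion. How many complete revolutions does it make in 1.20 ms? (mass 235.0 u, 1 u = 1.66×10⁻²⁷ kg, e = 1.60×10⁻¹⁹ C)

T = 2πm/(qB) = 2π(3.901×10^-25) / [(1×1.60×10^-19)(0.361)] = 4.2435×10^-5 s.
N = t/T = 1.20×10^-3 / 4.2435×10^-5 ≈ 28.28, so 28 complete revolutions.

N = 28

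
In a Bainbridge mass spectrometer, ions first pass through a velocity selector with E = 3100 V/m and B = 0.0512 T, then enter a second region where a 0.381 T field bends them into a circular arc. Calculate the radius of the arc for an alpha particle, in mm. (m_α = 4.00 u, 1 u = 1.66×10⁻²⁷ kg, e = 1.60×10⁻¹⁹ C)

r ≈ 3.30 mm

The selector passes v = E/B = 3100/0.0512 = 6.05×10^4 m/s.
In the deflection region, r = mv/(qB₂) = (6.64×10^-27)(6.05×10^4) / [(2×1.60×10^-19)(0.381)] = 3.30×10^-3 m.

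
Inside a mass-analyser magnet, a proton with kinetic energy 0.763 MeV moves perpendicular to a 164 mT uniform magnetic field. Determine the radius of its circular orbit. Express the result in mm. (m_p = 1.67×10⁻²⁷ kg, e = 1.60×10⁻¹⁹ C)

Convert the energy: K = 0.763 MeV = 1.22×10^-13 J.
v = √(2K/m) = √(2·1.22×10^-13/1.67×10^-27) = 1.21×10^7 m/s.
r = mv/(qB) = (1.67×10^-27)(1.21×10^7) / [(1×1.60×10^-19)(0.164)] = 0.770 m.

r ≈ 770 mm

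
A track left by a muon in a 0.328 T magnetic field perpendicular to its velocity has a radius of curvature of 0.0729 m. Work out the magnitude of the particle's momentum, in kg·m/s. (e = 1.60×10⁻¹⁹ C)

p ≈ 3.83×10^-21 kg·m/s

Since qvB = mv²/r, the momentum p = mv = qBr.
p = (1×1.60×10^-19)(0.328)(0.0729) = 3.83×10^-21 kg·m/s.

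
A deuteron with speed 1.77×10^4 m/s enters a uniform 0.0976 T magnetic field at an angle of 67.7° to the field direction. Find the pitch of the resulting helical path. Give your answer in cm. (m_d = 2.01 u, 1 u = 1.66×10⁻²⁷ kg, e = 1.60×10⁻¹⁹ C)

pitch ≈ 0.902 cm

The velocity component along B is v∥ = v cos67.7° = 6720 m/s.
The cyclotron period T = 2πm/(qB) = 1.34×10^-6 s is set by m, q, B alone.
Pitch = v∥·T = (6720)(1.34×10^-6) = 9.02×10^-3 m.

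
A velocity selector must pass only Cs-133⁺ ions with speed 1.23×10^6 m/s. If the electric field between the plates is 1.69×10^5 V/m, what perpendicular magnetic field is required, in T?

B ≈ 0.137 T

qE = qvB ⇒ B = E/v = (1.69×10^5) / (1.23×10^6) = 0.137 T.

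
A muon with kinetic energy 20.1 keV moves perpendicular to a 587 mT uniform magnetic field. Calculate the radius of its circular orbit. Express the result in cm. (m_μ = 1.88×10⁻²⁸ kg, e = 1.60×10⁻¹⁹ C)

Convert the energy: K = 20.1 keV = 3.22×10^-15 J.
v = √(2K/m) = √(2·3.22×10^-15/1.88×10^-28) = 5.85×10^6 m/s.
r = mv/(qB) = (1.88×10^-28)(5.85×10^6) / [(1×1.60×10^-19)(0.587)] = 0.0117 m.

r ≈ 1.17 cm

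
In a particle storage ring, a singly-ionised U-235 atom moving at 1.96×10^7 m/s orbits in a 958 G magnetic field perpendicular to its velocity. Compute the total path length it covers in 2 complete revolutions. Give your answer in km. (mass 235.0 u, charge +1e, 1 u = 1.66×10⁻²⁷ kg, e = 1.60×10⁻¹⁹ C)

r = mv/(qB) = 499 m, so one revolution covers 2πr = 3130 m.
In 2 revolutions: L = 2·2πr = 6270 m.

L ≈ 6.27 km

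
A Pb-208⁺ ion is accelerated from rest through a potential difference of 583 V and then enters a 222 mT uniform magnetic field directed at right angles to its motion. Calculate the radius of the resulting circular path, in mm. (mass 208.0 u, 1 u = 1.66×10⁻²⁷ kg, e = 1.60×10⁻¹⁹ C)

The kinetic energy gained is K = qV = (1×1.60×10^-19)(583) = 9.33×10^-17 J.
v = √(2K/m) = 2.32×10^4 m/s.
r = mv/(qB) = (3.45×10^-25)(2.32×10^4) / [(1×1.60×10^-19)(0.222)] = 0.226 m.

r ≈ 226 mm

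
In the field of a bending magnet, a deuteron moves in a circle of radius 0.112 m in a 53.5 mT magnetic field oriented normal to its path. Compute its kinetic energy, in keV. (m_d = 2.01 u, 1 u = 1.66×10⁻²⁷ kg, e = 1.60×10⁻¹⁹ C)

v = qBr/m = (1×1.60×10^-19)(0.0535)(0.112) / (3.34×10^-27) = 2.87×10^5 m/s.
K = ½mv² = 0.5·(3.34×10^-27)·(2.87×10^5)² = 1.38×10^-16 J = 0.861 keV.

K ≈ 0.861 keV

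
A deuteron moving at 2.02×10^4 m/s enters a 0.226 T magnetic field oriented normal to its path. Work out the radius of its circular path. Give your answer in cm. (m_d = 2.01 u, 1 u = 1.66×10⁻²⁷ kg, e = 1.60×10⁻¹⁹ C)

r ≈ 0.186 cm

The magnetic force provides the centripetal force: qvB = mv²/r, so r = mv/(qB).
r = (3.34×10^-27 kg)(2.02×10^4 m/s) / [(1×1.60×10^-19 C)(0.226 T)] = 1.86×10^-3 m.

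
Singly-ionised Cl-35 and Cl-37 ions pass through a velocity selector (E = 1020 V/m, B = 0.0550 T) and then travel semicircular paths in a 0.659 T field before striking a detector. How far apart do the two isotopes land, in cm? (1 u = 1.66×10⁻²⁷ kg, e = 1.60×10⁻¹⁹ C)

Δd ≈ 0.117 cm

Both emerge at v = E/B₁ = 1.85×10^4 m/s.
r = mv/(qB₂), so r₁ = 0.010219 m and r₂ = 0.010803 m, giving Δr = 5.84×10^-4 m.
After a semicircle each ion lands a diameter 2r from the entry slit, so the separation is 2Δr = 1.17×10^-3 m.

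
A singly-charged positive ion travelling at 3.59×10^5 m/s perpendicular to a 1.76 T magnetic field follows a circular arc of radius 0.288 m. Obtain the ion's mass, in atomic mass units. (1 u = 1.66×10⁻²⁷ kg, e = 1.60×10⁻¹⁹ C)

qvB = mv²/r ⇒ m = qBr/v.
m = (1×1.60×10^-19)(1.76)(0.288) / (3.59×10^5) = 2.26×10^-25 kg = 136 u.

m ≈ 136 u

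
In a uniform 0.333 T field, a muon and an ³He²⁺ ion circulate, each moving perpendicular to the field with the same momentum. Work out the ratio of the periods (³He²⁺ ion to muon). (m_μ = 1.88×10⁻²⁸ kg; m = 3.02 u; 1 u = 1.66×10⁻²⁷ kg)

ratio ≈ 13.3

T = 2πm/(qB) is independent of speed, so T₂/T₁ = (m₂/q₂)/(m₁/q₁).
T_{³He²⁺ ion}/T_{muon} = (5.01×10^-27/2e) / (1.88×10^-28/1e) = 13.3.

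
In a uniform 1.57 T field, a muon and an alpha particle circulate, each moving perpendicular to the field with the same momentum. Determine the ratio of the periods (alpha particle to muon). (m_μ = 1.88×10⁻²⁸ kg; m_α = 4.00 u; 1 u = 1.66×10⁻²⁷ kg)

T = 2πm/(qB) is independent of speed, so T₂/T₁ = (m₂/q₂)/(m₁/q₁).
T_{alpha particle}/T_{muon} = (6.64×10^-27/2e) / (1.88×10^-28/1e) = 17.7.

ratio ≈ 17.7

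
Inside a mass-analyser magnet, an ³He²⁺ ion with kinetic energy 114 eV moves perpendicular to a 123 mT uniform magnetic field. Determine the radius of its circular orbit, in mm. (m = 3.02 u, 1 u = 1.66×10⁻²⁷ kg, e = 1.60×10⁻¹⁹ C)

Convert the energy: K = 114 eV = 1.82×10^-17 J.
v = √(2K/m) = √(2·1.82×10^-17/5.01×10^-27) = 8.53×10^4 m/s.
r = mv/(qB) = (5.01×10^-27)(8.53×10^4) / [(2×1.60×10^-19)(0.123)] = 0.0109 m.

r ≈ 10.9 mm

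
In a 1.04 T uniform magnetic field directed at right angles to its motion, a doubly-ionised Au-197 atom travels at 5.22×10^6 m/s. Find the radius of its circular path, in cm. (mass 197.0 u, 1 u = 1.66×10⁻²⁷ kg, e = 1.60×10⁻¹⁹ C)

r ≈ 513 cm

The magnetic force provides the centripetal force: qvB = mv²/r, so r = mv/(qB).
r = (3.27×10^-25 kg)(5.22×10^6 m/s) / [(2×1.60×10^-19 C)(1.04 T)] = 5.13 m.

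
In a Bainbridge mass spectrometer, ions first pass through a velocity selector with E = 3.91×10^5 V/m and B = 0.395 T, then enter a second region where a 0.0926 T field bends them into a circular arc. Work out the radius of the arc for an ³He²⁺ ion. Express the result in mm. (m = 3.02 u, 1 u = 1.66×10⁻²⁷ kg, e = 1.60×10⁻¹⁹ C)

r ≈ 167 mm

The selector passes v = E/B = 3.91×10^5/0.395 = 9.90×10^5 m/s.
In the deflection region, r = mv/(qB₂) = (5.01×10^-27)(9.90×10^5) / [(2×1.60×10^-19)(0.0926)] = 0.167 m.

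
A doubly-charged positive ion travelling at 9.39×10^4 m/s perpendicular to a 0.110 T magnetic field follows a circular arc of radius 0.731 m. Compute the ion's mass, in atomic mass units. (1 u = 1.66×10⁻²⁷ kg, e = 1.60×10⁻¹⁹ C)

m ≈ 165 u

qvB = mv²/r ⇒ m = qBr/v.
m = (2×1.60×10^-19)(0.110)(0.731) / (9.39×10^4) = 2.74×10^-25 kg = 165 u.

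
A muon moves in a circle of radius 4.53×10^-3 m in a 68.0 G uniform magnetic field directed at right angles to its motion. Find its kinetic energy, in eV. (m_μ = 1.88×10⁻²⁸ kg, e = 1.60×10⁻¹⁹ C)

v = qBr/m = (1×1.60×10^-19)(6.80×10^-3)(4.53×10^-3) / (1.88×10^-28) = 2.62×10^4 m/s.
K = ½mv² = 0.5·(1.88×10^-28)·(2.62×10^4)² = 6.46×10^-20 J = 0.404 eV.

K ≈ 0.404 eV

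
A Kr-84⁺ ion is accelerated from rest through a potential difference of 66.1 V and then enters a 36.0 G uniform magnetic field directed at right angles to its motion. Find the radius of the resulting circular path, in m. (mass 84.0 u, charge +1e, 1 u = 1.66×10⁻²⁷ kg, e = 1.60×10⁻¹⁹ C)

r ≈ 2.98 m

The kinetic energy gained is K = qV = (1×1.60×10^-19)(66.1) = 1.06×10^-17 J.
v = √(2K/m) = 1.23×10^4 m/s.
r = mv/(qB) = (1.39×10^-25)(1.23×10^4) / [(1×1.60×10^-19)(3.60×10^-3)] = 2.98 m.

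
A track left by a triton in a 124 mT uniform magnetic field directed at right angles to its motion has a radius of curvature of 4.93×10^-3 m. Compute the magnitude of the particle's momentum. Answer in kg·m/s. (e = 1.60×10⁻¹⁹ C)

Since qvB = mv²/r, the momentum p = mv = qBr.
p = (1×1.60×10^-19)(0.124)(4.93×10^-3) = 9.78×10^-23 kg·m/s.

p ≈ 9.78×10^-23 kg·m/s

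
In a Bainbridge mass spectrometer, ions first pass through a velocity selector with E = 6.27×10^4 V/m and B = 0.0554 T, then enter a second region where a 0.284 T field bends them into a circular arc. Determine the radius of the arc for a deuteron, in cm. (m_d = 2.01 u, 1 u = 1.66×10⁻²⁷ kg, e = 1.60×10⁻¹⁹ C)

The selector passes v = E/B = 6.27×10^4/0.0554 = 1.13×10^6 m/s.
In the deflection region, r = mv/(qB₂) = (3.34×10^-27)(1.13×10^6) / [(1×1.60×10^-19)(0.284)] = 0.0831 m.

r ≈ 8.31 cm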